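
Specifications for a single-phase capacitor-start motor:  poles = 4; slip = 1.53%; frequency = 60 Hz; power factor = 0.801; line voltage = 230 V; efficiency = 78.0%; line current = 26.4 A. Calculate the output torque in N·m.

20.4 N·m

P_in = V·I·cosφ = 230 × 26.4 × 0.801 = 4864 W
P_out = η·P_in = 0.78 × 4864 = 3794 W
n_s = 120×60/4 = 1800 rpm; n = 1800×(1−0.0153) = 1772 rpm
ω = 2π×1772/60 = 185.6 rad/s
τ = P_out/ω = 3794/185.6 = 20.4 N·m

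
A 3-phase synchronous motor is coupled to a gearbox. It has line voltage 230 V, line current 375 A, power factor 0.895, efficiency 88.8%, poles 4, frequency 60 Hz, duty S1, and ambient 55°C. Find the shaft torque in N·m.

630 N·m

P_in = √3·V·I·cosφ = 1.732 × 230 × 375 × 0.895 = 133700 W
P_out = η·P_in = 0.888 × 133700 = 118726 W
n = n_s = 120×60/4 = 1800 rpm (synchronous)
ω = 2π×1800/60 = 188.5 rad/s
τ = P_out/ω = 118726/188.5 = 630 N·m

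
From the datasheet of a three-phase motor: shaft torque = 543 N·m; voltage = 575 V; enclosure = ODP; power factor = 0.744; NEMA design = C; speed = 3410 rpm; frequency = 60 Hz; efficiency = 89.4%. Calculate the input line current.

293 A

ω = 2π×3410/60 = 357.1 rad/s; P_out = τω = 543 × 357.1 = 193905 W
P_in = P_out / η = 193905 / 0.894 = 216896 W
I_L = P_in / (√3·V_L·cosφ) = 216896 / (1.732 × 575 × 0.744) = 293 A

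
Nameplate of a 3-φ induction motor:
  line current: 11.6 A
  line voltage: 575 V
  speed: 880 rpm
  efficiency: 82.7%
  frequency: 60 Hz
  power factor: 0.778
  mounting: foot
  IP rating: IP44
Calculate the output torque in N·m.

P_in = √3·V·I·cosφ = 1.732 × 575 × 11.6 × 0.778 = 8988 W
P_out = η·P_in = 0.827 × 8988 = 7433 W
n = 880 rpm
ω = 2π×880/60 = 92.15 rad/s
τ = P_out/ω = 7433/92.15 = 80.7 N·m

80.7 N·m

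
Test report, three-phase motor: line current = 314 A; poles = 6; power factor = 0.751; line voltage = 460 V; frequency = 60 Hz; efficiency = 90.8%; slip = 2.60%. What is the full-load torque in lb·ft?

P_in = √3·V·I·cosφ = 1.732 × 460 × 314 × 0.751 = 187878 W
P_out = η·P_in = 0.908 × 187878 = 170593 W
n_s = 120×60/6 = 1200 rpm; n = 1200×(1−0.026) = 1169 rpm
ω = 2π×1169/60 = 122.4 rad/s
τ = P_out/ω = 170593/122.4 = 1394 N·m
In lb·ft: 1394/1.356 = 1030 lb·ft

1030 lb·ft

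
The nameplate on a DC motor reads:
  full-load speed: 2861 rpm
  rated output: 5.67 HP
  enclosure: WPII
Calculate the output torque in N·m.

P_out = 5.67 × 746 = 4230 W
ω = 2π × 2861/60 = 299.6 rad/s
τ = P_out/ω = 4230/299.6 = 14.1 N·m

14.1 N·m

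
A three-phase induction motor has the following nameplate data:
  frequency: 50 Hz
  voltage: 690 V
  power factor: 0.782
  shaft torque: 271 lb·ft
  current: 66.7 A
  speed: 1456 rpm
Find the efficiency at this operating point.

τ = 271 lb·ft × 1.356 = 367.5 N·m
ω = 2π × 1456/60 = 152.5 rad/s; P_out = τω = 367.5 × 152.5 = 56044 W
P_in = √3·V_L·I_L·cosφ = 1.732 × 690 × 66.7 × 0.782 = 62335 W
η = P_out / P_in = 56044 / 62335 = 0.899 = 89.9%

89.9 %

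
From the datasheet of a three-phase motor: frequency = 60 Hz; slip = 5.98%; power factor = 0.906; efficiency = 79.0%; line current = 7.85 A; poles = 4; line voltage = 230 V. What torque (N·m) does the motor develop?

12.6 N·m

P_in = √3·V·I·cosφ = 1.732 × 230 × 7.85 × 0.906 = 2833 W
P_out = η·P_in = 0.79 × 2833 = 2238 W
n_s = 120×60/4 = 1800 rpm; n = 1800×(1−0.0598) = 1692 rpm
ω = 2π×1692/60 = 177.2 rad/s
τ = P_out/ω = 2238/177.2 = 12.6 N·m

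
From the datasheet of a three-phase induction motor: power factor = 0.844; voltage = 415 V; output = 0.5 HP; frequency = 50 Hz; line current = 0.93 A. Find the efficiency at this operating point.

66.1 %

P_out = 0.5 × 746 = 373 W
P_in = √3·V_L·I_L·cosφ = 1.732 × 415 × 0.93 × 0.844 = 564 W
η = P_out / P_in = 373 / 564 = 0.661 = 66.1%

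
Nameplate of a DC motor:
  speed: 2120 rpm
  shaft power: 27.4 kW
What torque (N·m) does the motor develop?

123 N·m

ω = 2π × 2120/60 = 222 rad/s
τ = P/ω = 27400/222 = 123 N·m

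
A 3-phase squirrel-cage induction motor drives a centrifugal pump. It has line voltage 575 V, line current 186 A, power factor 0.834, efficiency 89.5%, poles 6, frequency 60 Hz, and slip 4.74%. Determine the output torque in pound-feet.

P_in = √3·V·I·cosφ = 1.732 × 575 × 186 × 0.834 = 154488 W
P_out = η·P_in = 0.895 × 154488 = 138267 W
n_s = 120×60/6 = 1200 rpm; n = 1200×(1−0.0474) = 1143 rpm
ω = 2π×1143/60 = 119.7 rad/s
τ = P_out/ω = 138267/119.7 = 1155 N·m
In lb·ft: 1155/1.356 = 852 lb·ft

852 lb·ft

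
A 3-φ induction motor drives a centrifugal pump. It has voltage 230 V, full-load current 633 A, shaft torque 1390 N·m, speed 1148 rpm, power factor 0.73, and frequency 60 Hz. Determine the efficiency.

90.8 %

ω = 2π × 1148/60 = 120.2 rad/s; P_out = τω = 1390 × 120.2 = 167078 W
P_in = √3·V_L·I_L·cosφ = 1.732 × 230 × 633 × 0.73 = 184078 W
η = P_out / P_in = 167078 / 184078 = 0.908 = 90.8%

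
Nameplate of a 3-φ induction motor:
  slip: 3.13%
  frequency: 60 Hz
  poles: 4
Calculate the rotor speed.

n_s = 120f/p = 120×60/4 = 1800 rpm
n = n_s(1 − s) = 1800 × (1 − 0.0313) = 1744 rpm

1744 rpm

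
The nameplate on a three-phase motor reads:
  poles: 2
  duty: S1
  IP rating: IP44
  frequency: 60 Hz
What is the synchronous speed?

n_s = 120f/p = 120×60/2 = 3600 rpm

3600 rpm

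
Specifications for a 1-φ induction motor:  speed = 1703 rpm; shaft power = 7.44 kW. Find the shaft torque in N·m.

41.7 N·m

ω = 2π × 1703/60 = 178.3 rad/s
τ = P/ω = 7440/178.3 = 41.7 N·m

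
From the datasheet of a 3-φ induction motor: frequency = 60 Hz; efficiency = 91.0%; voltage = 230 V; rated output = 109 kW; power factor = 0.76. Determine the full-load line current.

396 A

P_out = 109 kW = 109000 W
P_in = P_out / η = 109000 / 0.910 = 119780 W
I_L = P_in / (√3·V_L·cosφ) = 119780 / (1.732 × 230 × 0.76) = 396 A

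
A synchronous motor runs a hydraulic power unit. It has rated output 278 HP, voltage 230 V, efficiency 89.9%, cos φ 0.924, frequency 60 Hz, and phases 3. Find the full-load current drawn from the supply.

627 A

P_out = 278 × 746 = 207388 W
P_in = P_out / η = 207388 / 0.899 = 230687 W
I_L = P_in / (√3·V_L·cosφ) = 230687 / (1.732 × 230 × 0.924) = 627 A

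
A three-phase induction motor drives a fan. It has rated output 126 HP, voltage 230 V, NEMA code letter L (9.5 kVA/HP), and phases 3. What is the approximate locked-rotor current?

3000 A

S_LR = 9.5 × 126 = 1197 kVA
I_LR = S_LR/(√3·V_L) = 1197000/(1.732×230) = 3000 A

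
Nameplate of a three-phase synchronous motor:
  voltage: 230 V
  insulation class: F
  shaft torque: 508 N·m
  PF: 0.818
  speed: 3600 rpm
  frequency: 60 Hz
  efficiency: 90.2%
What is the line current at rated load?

652 A

ω = 2π×3600/60 = 377 rad/s; P_out = τω = 508 × 377 = 191516 W
P_in = P_out / η = 191516 / 0.902 = 212324 W
I_L = P_in / (√3·V_L·cosφ) = 212324 / (1.732 × 230 × 0.818) = 652 A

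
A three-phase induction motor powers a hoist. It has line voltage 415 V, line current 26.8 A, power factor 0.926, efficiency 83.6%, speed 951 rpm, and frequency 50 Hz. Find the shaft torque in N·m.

150 N·m

P_in = √3·V·I·cosφ = 1.732 × 415 × 26.8 × 0.926 = 17838 W
P_out = η·P_in = 0.836 × 17838 = 14913 W
n = 951 rpm
ω = 2π×951/60 = 99.59 rad/s
τ = P_out/ω = 14913/99.59 = 150 N·m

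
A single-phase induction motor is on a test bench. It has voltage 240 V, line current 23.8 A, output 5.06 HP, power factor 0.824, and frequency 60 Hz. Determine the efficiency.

80.2 %

P_out = 5.06 × 746 = 3775 W
P_in = V·I·cosφ = 240 × 23.8 × 0.824 = 4707 W
η = P_out / P_in = 3775 / 4707 = 0.802 = 80.2%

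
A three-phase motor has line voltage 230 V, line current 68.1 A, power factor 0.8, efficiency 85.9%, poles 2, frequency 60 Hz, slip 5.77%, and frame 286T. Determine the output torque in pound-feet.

38.7 lb·ft

P_in = √3·V·I·cosφ = 1.732 × 230 × 68.1 × 0.8 = 21703 W
P_out = η·P_in = 0.859 × 21703 = 18643 W
n_s = 120×60/2 = 3600 rpm; n = 3600×(1−0.0577) = 3392 rpm
ω = 2π×3392/60 = 355.2 rad/s
τ = P_out/ω = 18643/355.2 = 52.49 N·m
In lb·ft: 52.49/1.356 = 38.7 lb·ft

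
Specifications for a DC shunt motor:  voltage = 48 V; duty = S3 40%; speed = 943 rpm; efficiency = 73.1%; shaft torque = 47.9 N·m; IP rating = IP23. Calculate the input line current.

ω = 2π×943/60 = 98.75 rad/s; P_out = τω = 47.9 × 98.75 = 4730 W
P_in = P_out / η = 4730 / 0.731 = 6471 W
I = P_in / V = 6471 / 48 = 135 A

135 A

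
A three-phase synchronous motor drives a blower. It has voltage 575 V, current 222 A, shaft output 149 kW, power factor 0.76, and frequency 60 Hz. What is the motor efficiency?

88.7 %

P_out = 149 kW = 149000 W
P_in = √3·V_L·I_L·cosφ = 1.732 × 575 × 222 × 0.76 = 168028 W
η = P_out / P_in = 149000 / 168028 = 0.887 = 88.7%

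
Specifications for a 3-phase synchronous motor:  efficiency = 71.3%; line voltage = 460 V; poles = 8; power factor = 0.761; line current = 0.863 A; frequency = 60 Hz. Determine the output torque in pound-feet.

P_in = √3·V·I·cosφ = 1.732 × 460 × 0.863 × 0.761 = 523 W
P_out = η·P_in = 0.713 × 523 = 373 W
n = n_s = 120×60/8 = 900 rpm (synchronous)
ω = 2π×900/60 = 94.25 rad/s
τ = P_out/ω = 373/94.25 = 3.958 N·m
In lb·ft: 3.958/1.356 = 2.92 lb·ft

2.92 lb·ft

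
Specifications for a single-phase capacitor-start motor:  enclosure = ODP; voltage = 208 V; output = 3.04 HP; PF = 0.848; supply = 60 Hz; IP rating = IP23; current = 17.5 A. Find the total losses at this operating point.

P_in = V·I·cosφ = 208×17.5×0.848 = 3087 W
P_out = 3.04×746 = 2268 W
Losses = P_in − P_out = 3087 − 2268 = 819 W

819 W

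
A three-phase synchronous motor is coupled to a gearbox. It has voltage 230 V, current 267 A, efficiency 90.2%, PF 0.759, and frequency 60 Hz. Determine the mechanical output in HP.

P_in = √3·V·I·cosφ = 1.732 × 230 × 267 × 0.759 = 80729 W
P_out = η·P_in = 0.902 × 80729 = 72818 W
= 72818/746 = 97.6 HP

97.6 HP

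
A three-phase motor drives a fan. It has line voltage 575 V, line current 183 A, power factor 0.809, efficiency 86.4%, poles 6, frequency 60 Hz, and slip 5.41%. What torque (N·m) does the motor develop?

1070 N·m

P_in = √3·V·I·cosφ = 1.732 × 575 × 183 × 0.809 = 147440 W
P_out = η·P_in = 0.864 × 147440 = 127388 W
n_s = 120×60/6 = 1200 rpm; n = 1200×(1−0.0541) = 1135 rpm
ω = 2π×1135/60 = 118.9 rad/s
τ = P_out/ω = 127388/118.9 = 1070 N·m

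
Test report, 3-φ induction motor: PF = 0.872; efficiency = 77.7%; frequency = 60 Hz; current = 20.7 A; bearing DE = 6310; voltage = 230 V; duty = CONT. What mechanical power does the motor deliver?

P_in = √3·V·I·cosφ = 1.732 × 230 × 20.7 × 0.872 = 7191 W
P_out = η·P_in = 0.777 × 7191 = 5587 W

5.59 kW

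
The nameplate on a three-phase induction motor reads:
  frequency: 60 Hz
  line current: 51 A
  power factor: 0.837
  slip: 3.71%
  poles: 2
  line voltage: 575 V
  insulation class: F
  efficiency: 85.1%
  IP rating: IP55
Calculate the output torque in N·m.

P_in = √3·V·I·cosφ = 1.732 × 575 × 51 × 0.837 = 42512 W
P_out = η·P_in = 0.851 × 42512 = 36178 W
n_s = 120×60/2 = 3600 rpm; n = 3600×(1−0.0371) = 3466 rpm
ω = 2π×3466/60 = 363 rad/s
τ = P_out/ω = 36178/363 = 99.7 N·m

99.7 N·m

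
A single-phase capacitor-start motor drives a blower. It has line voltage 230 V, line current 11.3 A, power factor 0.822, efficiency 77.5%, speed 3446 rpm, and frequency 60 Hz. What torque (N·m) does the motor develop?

4.59 N·m

P_in = V·I·cosφ = 230 × 11.3 × 0.822 = 2136 W
P_out = η·P_in = 0.775 × 2136 = 1655 W
n = 3446 rpm
ω = 2π×3446/60 = 360.9 rad/s
τ = P_out/ω = 1655/360.9 = 4.59 N·m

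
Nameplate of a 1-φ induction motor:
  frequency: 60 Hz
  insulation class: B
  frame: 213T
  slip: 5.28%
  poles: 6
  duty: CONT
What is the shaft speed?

n_s = 120f/p = 120×60/6 = 1200 rpm
n = n_s(1 − s) = 1200 × (1 − 0.0528) = 1137 rpm

1137 rpm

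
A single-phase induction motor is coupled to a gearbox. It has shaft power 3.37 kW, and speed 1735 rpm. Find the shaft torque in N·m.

ω = 2π × 1735/60 = 181.7 rad/s
τ = P/ω = 3370/181.7 = 18.5 N·m

18.5 N·m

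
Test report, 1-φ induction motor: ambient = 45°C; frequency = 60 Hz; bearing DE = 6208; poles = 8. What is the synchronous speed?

n_s = 120f/p = 120×60/8 = 900 rpm

900 rpm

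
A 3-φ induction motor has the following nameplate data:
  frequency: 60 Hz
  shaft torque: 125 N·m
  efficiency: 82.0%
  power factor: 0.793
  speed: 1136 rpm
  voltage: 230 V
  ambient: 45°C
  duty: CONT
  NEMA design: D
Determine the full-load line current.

57.4 A

ω = 2π×1136/60 = 119 rad/s; P_out = τω = 125 × 119 = 14875 W
P_in = P_out / η = 14875 / 0.820 = 18140 W
I_L = P_in / (√3·V_L·cosφ) = 18140 / (1.732 × 230 × 0.793) = 57.4 A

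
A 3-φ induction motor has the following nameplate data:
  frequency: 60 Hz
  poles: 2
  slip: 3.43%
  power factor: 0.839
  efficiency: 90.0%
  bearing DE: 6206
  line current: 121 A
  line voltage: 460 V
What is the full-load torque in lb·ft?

P_in = √3·V·I·cosφ = 1.732 × 460 × 121 × 0.839 = 80882 W
P_out = η·P_in = 0.9 × 80882 = 72794 W
n_s = 120×60/2 = 3600 rpm; n = 3600×(1−0.0343) = 3477 rpm
ω = 2π×3477/60 = 364.1 rad/s
τ = P_out/ω = 72794/364.1 = 199.9 N·m
In lb·ft: 199.9/1.356 = 147 lb·ft

147 lb·ft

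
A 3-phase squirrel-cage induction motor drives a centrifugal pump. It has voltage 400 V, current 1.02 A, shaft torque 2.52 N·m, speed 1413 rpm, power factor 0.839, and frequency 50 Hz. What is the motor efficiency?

ω = 2π × 1413/60 = 148 rad/s; P_out = τω = 2.52 × 148 = 373 W
P_in = √3·V_L·I_L·cosφ = 1.732 × 400 × 1.02 × 0.839 = 593 W
η = P_out / P_in = 373 / 593 = 0.629 = 62.9%

62.9 %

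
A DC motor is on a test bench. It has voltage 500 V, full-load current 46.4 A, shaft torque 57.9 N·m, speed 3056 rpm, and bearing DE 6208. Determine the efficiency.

ω = 2π × 3056/60 = 320 rad/s; P_out = τω = 57.9 × 320 = 18528 W
P_in = V·I = 500 × 46.4 = 23200 W
η = P_out / P_in = 18528 / 23200 = 0.799 = 79.9%

79.9 %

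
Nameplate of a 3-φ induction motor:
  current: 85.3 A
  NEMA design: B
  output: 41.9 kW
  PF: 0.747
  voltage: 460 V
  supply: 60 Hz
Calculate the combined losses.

8870 W

P_in = √3·V·I·cosφ = 1.732×460×85.3×0.747 = 50766 W
P_out = 41900 W
Losses = P_in − P_out = 50766 − 41900 = 8866 W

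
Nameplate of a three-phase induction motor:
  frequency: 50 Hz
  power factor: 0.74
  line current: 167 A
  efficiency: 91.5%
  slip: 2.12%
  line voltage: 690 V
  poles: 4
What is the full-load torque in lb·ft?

648 lb·ft

P_in = √3·V·I·cosφ = 1.732 × 690 × 167 × 0.74 = 147688 W
P_out = η·P_in = 0.915 × 147688 = 135135 W
n_s = 120×50/4 = 1500 rpm; n = 1500×(1−0.0212) = 1468 rpm
ω = 2π×1468/60 = 153.7 rad/s
τ = P_out/ω = 135135/153.7 = 879.2 N·m
In lb·ft: 879.2/1.356 = 648 lb·ft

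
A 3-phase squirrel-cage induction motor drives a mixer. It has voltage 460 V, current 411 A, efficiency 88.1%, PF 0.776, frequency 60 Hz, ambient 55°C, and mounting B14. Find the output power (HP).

P_in = √3·V·I·cosφ = 1.732 × 460 × 411 × 0.776 = 254103 W
P_out = η·P_in = 0.881 × 254103 = 223865 W
= 223865/746 = 300 HP

300 HP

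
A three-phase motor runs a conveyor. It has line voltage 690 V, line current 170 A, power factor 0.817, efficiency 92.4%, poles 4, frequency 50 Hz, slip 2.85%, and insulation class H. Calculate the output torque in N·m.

1010 N·m

P_in = √3·V·I·cosφ = 1.732 × 690 × 170 × 0.817 = 165985 W
P_out = η·P_in = 0.924 × 165985 = 153370 W
n_s = 120×50/4 = 1500 rpm; n = 1500×(1−0.0285) = 1457 rpm
ω = 2π×1457/60 = 152.6 rad/s
τ = P_out/ω = 153370/152.6 = 1010 N·m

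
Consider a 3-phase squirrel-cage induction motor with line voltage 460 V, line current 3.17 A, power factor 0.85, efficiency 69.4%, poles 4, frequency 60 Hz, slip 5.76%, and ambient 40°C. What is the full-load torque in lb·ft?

6.19 lb·ft

P_in = √3·V·I·cosφ = 1.732 × 460 × 3.17 × 0.85 = 2147 W
P_out = η·P_in = 0.694 × 2147 = 1490 W
n_s = 120×60/4 = 1800 rpm; n = 1800×(1−0.0576) = 1696 rpm
ω = 2π×1696/60 = 177.6 rad/s
τ = P_out/ω = 1490/177.6 = 8.39 N·m
In lb·ft: 8.39/1.356 = 6.19 lb·ft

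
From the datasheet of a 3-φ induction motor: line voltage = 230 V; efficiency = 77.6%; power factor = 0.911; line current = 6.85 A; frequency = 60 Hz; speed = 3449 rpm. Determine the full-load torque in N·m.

P_in = √3·V·I·cosφ = 1.732 × 230 × 6.85 × 0.911 = 2486 W
P_out = η·P_in = 0.776 × 2486 = 1929 W
n = 3449 rpm
ω = 2π×3449/60 = 361.2 rad/s
τ = P_out/ω = 1929/361.2 = 5.34 N·m

5.34 N·m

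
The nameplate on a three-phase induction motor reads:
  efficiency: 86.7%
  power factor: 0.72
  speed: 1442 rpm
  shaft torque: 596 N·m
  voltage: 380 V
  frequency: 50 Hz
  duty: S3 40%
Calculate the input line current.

219 A

ω = 2π×1442/60 = 151 rad/s; P_out = τω = 596 × 151 = 89996 W
P_in = P_out / η = 89996 / 0.867 = 103802 W
I_L = P_in / (√3·V_L·cosφ) = 103802 / (1.732 × 380 × 0.72) = 219 A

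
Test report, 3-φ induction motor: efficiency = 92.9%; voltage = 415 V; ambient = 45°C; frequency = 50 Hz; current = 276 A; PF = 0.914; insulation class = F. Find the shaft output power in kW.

P_in = √3·V·I·cosφ = 1.732 × 415 × 276 × 0.914 = 181322 W
P_out = η·P_in = 0.929 × 181322 = 168448 W

168 kW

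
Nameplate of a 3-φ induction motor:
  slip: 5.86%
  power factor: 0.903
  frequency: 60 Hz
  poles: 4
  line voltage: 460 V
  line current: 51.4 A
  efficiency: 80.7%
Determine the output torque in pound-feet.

P_in = √3·V·I·cosφ = 1.732 × 460 × 51.4 × 0.903 = 36979 W
P_out = η·P_in = 0.807 × 36979 = 29842 W
n_s = 120×60/4 = 1800 rpm; n = 1800×(1−0.0586) = 1695 rpm
ω = 2π×1695/60 = 177.5 rad/s
τ = P_out/ω = 29842/177.5 = 168.1 N·m
In lb·ft: 168.1/1.356 = 124 lb·ft

124 lb·ft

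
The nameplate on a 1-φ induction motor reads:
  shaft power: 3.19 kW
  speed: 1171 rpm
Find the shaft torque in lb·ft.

19.2 lb·ft

ω = 2π × 1171/60 = 122.6 rad/s
τ = P/ω = 3190/122.6 = 26.02 N·m
In lb·ft: 26.02/1.356 = 19.2 lb·ft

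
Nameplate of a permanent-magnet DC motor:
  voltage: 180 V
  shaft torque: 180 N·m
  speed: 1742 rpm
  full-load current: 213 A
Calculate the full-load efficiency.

ω = 2π × 1742/60 = 182.4 rad/s; P_out = τω = 180 × 182.4 = 32832 W
P_in = V·I = 180 × 213 = 38340 W
η = P_out / P_in = 32832 / 38340 = 0.856 = 85.6%

85.6 %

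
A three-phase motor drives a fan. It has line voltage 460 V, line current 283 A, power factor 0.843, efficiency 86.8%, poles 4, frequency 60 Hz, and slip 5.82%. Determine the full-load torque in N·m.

929 N·m

P_in = √3·V·I·cosφ = 1.732 × 460 × 283 × 0.843 = 190073 W
P_out = η·P_in = 0.868 × 190073 = 164983 W
n_s = 120×60/4 = 1800 rpm; n = 1800×(1−0.0582) = 1695 rpm
ω = 2π×1695/60 = 177.5 rad/s
τ = P_out/ω = 164983/177.5 = 929 N·m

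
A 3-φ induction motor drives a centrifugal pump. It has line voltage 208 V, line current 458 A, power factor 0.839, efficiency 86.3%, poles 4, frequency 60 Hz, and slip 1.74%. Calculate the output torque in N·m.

645 N·m

P_in = √3·V·I·cosφ = 1.732 × 208 × 458 × 0.839 = 138433 W
P_out = η·P_in = 0.863 × 138433 = 119468 W
n_s = 120×60/4 = 1800 rpm; n = 1800×(1−0.0174) = 1769 rpm
ω = 2π×1769/60 = 185.2 rad/s
τ = P_out/ω = 119468/185.2 = 645 N·m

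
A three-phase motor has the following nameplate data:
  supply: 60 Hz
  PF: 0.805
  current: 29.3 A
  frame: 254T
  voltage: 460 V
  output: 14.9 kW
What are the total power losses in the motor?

P_in = √3·V·I·cosφ = 1.732×460×29.3×0.805 = 18792 W
P_out = 14900 W
Losses = P_in − P_out = 18792 − 14900 = 3892 W

3890 W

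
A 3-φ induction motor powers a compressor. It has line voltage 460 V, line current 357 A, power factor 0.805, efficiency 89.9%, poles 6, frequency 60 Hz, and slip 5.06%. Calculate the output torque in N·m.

P_in = √3·V·I·cosφ = 1.732 × 460 × 357 × 0.805 = 228965 W
P_out = η·P_in = 0.899 × 228965 = 205840 W
n_s = 120×60/6 = 1200 rpm; n = 1200×(1−0.0506) = 1139 rpm
ω = 2π×1139/60 = 119.3 rad/s
τ = P_out/ω = 205840/119.3 = 1730 N·m

1730 N·m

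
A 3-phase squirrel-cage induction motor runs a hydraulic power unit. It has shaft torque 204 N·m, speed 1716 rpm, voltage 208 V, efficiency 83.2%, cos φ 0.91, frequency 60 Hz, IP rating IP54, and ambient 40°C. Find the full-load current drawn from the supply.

134 A

ω = 2π×1716/60 = 179.7 rad/s; P_out = τω = 204 × 179.7 = 36659 W
P_in = P_out / η = 36659 / 0.832 = 44061 W
I_L = P_in / (√3·V_L·cosφ) = 44061 / (1.732 × 208 × 0.91) = 134 A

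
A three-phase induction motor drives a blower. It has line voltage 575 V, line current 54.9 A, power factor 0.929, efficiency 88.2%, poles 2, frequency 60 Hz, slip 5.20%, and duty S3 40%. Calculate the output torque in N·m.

P_in = √3·V·I·cosφ = 1.732 × 575 × 54.9 × 0.929 = 50793 W
P_out = η·P_in = 0.882 × 50793 = 44799 W
n_s = 120×60/2 = 3600 rpm; n = 3600×(1−0.052) = 3413 rpm
ω = 2π×3413/60 = 357.4 rad/s
τ = P_out/ω = 44799/357.4 = 125 N·m

125 N·m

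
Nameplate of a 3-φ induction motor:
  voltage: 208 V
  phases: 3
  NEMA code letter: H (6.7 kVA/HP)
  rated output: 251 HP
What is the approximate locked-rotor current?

S_LR = 6.7 × 251 = 1681.7 kVA
I_LR = S_LR/(√3·V_L) = 1681700/(1.732×208) = 4670 A

4670 A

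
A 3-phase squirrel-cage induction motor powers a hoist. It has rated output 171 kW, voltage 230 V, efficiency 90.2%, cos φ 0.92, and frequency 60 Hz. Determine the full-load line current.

P_out = 171 kW = 171000 W
P_in = P_out / η = 171000 / 0.902 = 189579 W
I_L = P_in / (√3·V_L·cosφ) = 189579 / (1.732 × 230 × 0.92) = 517 A

517 A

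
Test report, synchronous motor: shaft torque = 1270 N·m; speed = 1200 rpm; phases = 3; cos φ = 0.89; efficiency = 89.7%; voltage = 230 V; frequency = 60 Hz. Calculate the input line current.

502 A

ω = 2π×1200/60 = 125.7 rad/s; P_out = τω = 1270 × 125.7 = 159639 W
P_in = P_out / η = 159639 / 0.897 = 177970 W
I_L = P_in / (√3·V_L·cosφ) = 177970 / (1.732 × 230 × 0.89) = 502 A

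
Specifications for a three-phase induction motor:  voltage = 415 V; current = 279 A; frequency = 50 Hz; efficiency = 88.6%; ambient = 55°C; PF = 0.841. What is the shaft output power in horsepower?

P_in = √3·V·I·cosφ = 1.732 × 415 × 279 × 0.841 = 168654 W
P_out = η·P_in = 0.886 × 168654 = 149427 W
= 149427/746 = 200 HP

200 HP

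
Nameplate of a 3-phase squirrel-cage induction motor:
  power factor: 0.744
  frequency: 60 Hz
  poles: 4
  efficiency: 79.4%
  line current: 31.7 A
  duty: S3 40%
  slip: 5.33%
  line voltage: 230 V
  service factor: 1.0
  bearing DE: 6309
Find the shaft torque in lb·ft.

30.8 lb·ft

P_in = √3·V·I·cosφ = 1.732 × 230 × 31.7 × 0.744 = 9395 W
P_out = η·P_in = 0.794 × 9395 = 7460 W
n_s = 120×60/4 = 1800 rpm; n = 1800×(1−0.0533) = 1704 rpm
ω = 2π×1704/60 = 178.4 rad/s
τ = P_out/ω = 7460/178.4 = 41.82 N·m
In lb·ft: 41.82/1.356 = 30.8 lb·ft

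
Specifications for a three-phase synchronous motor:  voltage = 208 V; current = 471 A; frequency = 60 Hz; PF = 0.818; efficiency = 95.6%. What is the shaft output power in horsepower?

P_in = √3·V·I·cosφ = 1.732 × 208 × 471 × 0.818 = 138799 W
P_out = η·P_in = 0.956 × 138799 = 132692 W
= 132692/746 = 178 HP

178 HP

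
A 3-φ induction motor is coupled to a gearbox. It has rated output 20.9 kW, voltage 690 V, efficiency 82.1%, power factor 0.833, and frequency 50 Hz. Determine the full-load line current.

P_out = 20.9 kW = 20900 W
P_in = P_out / η = 20900 / 0.821 = 25457 W
I_L = P_in / (√3·V_L·cosφ) = 25457 / (1.732 × 690 × 0.833) = 25.6 A

25.6 A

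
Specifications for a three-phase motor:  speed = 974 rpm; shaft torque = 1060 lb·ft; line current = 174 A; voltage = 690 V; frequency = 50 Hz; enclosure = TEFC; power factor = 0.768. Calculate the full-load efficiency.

91.8 %

τ = 1060 lb·ft × 1.356 = 1437 N·m
ω = 2π × 974/60 = 102 rad/s; P_out = τω = 1437 × 102 = 146574 W
P_in = √3·V_L·I_L·cosφ = 1.732 × 690 × 174 × 0.768 = 159701 W
η = P_out / P_in = 146574 / 159701 = 0.918 = 91.8%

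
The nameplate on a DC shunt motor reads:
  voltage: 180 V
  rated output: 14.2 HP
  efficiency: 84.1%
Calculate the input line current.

70 A

P_out = 14.2 × 746 = 10593 W
P_in = P_out / η = 10593 / 0.841 = 12596 W
I = P_in / V = 12596 / 180 = 70 A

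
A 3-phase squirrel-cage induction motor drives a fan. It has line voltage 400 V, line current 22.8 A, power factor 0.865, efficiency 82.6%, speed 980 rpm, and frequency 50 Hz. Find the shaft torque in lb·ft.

81.1 lb·ft

P_in = √3·V·I·cosφ = 1.732 × 400 × 22.8 × 0.865 = 13663 W
P_out = η·P_in = 0.826 × 13663 = 11286 W
n = 980 rpm
ω = 2π×980/60 = 102.6 rad/s
τ = P_out/ω = 11286/102.6 = 110 N·m
In lb·ft: 110/1.356 = 81.1 lb·ft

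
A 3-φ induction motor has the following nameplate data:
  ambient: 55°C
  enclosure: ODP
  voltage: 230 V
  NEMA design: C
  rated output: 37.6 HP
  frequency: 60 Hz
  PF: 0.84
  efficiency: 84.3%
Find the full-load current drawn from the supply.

P_out = 37.6 × 746 = 28050 W
P_in = P_out / η = 28050 / 0.843 = 33274 W
I_L = P_in / (√3·V_L·cosφ) = 33274 / (1.732 × 230 × 0.84) = 99.4 A

99.4 A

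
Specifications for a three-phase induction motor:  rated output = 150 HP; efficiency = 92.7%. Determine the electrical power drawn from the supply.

121 kW

P_out = 150 × 746 = 111900 W
P_in = P_out/η = 111900/0.927 = 120712 W = 121 kW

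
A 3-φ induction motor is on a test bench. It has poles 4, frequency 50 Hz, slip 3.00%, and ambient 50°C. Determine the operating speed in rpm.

1455 rpm

n_s = 120f/p = 120×50/4 = 1500 rpm
n = n_s(1 − s) = 1500 × (1 − 0.03) = 1455 rpm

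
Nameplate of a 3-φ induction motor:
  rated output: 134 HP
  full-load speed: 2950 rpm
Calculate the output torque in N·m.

P_out = 134 × 746 = 99964 W
ω = 2π × 2950/60 = 308.9 rad/s
τ = P_out/ω = 99964/308.9 = 324 N·m

324 N·m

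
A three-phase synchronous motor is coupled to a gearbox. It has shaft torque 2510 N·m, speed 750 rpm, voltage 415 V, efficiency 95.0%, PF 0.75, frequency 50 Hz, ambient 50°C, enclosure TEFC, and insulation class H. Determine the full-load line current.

ω = 2π×750/60 = 78.54 rad/s; P_out = τω = 2510 × 78.54 = 197135 W
P_in = P_out / η = 197135 / 0.950 = 207511 W
I_L = P_in / (√3·V_L·cosφ) = 207511 / (1.732 × 415 × 0.75) = 385 A

385 A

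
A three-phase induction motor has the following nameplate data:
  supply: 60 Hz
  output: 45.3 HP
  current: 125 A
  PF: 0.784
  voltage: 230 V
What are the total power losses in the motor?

5.25 kW

P_in = √3·V·I·cosφ = 1.732×230×125×0.784 = 39039 W
P_out = 45.3×746 = 33794 W
Losses = P_in − P_out = 39039 − 33794 = 5245 W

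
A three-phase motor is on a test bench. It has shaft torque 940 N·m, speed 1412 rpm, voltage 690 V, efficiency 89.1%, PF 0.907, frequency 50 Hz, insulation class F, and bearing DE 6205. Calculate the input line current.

ω = 2π×1412/60 = 147.9 rad/s; P_out = τω = 940 × 147.9 = 139026 W
P_in = P_out / η = 139026 / 0.891 = 156034 W
I_L = P_in / (√3·V_L·cosφ) = 156034 / (1.732 × 690 × 0.907) = 144 A

144 A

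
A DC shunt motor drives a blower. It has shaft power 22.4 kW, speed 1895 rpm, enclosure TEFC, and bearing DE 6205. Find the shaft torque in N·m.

ω = 2π × 1895/60 = 198.4 rad/s
τ = P/ω = 22400/198.4 = 113 N·m

113 N·m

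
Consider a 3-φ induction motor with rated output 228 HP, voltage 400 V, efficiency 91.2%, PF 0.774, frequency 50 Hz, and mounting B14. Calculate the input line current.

P_out = 228 × 746 = 170088 W
P_in = P_out / η = 170088 / 0.912 = 186500 W
I_L = P_in / (√3·V_L·cosφ) = 186500 / (1.732 × 400 × 0.774) = 348 A

348 A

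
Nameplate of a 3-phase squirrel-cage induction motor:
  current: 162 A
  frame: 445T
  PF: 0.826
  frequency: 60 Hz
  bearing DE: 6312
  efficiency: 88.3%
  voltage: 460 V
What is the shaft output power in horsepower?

P_in = √3·V·I·cosφ = 1.732 × 460 × 162 × 0.826 = 106611 W
P_out = η·P_in = 0.883 × 106611 = 94138 W
= 94138/746 = 126 HP

126 HP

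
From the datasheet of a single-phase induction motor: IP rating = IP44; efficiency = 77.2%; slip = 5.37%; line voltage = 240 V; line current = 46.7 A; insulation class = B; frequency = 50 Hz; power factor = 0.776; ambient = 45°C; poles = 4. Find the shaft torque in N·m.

P_in = V·I·cosφ = 240 × 46.7 × 0.776 = 8697 W
P_out = η·P_in = 0.772 × 8697 = 6714 W
n_s = 120×50/4 = 1500 rpm; n = 1500×(1−0.0537) = 1419 rpm
ω = 2π×1419/60 = 148.6 rad/s
τ = P_out/ω = 6714/148.6 = 45.2 N·m

45.2 N·m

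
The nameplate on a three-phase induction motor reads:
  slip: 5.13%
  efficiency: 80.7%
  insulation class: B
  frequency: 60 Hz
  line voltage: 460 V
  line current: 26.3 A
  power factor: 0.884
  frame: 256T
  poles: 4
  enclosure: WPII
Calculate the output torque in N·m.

P_in = √3·V·I·cosφ = 1.732 × 460 × 26.3 × 0.884 = 18523 W
P_out = η·P_in = 0.807 × 18523 = 14948 W
n_s = 120×60/4 = 1800 rpm; n = 1800×(1−0.0513) = 1708 rpm
ω = 2π×1708/60 = 178.9 rad/s
τ = P_out/ω = 14948/178.9 = 83.6 N·m

83.6 N·m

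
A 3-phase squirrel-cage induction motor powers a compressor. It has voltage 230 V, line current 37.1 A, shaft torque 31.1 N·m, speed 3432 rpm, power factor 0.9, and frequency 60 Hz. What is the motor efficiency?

ω = 2π × 3432/60 = 359.4 rad/s; P_out = τω = 31.1 × 359.4 = 11177 W
P_in = √3·V_L·I_L·cosφ = 1.732 × 230 × 37.1 × 0.9 = 13301 W
η = P_out / P_in = 11177 / 13301 = 0.840 = 84.0%

84.0 %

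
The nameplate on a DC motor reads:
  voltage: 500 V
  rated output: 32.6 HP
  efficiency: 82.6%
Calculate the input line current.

P_out = 32.6 × 746 = 24320 W
P_in = P_out / η = 24320 / 0.826 = 29443 W
I = P_in / V = 29443 / 500 = 58.9 A

58.9 A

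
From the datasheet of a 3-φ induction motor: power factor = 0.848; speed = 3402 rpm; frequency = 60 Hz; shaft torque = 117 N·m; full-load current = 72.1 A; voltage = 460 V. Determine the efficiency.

85.6 %

ω = 2π × 3402/60 = 356.3 rad/s; P_out = τω = 117 × 356.3 = 41687 W
P_in = √3·V_L·I_L·cosφ = 1.732 × 460 × 72.1 × 0.848 = 48712 W
η = P_out / P_in = 41687 / 48712 = 0.856 = 85.6%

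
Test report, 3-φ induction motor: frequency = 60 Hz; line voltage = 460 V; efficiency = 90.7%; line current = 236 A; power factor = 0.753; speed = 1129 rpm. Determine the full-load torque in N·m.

1090 N·m

P_in = √3·V·I·cosφ = 1.732 × 460 × 236 × 0.753 = 141584 W
P_out = η·P_in = 0.907 × 141584 = 128417 W
n = 1129 rpm
ω = 2π×1129/60 = 118.2 rad/s
τ = P_out/ω = 128417/118.2 = 1090 N·m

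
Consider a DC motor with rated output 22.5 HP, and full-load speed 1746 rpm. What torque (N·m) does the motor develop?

P_out = 22.5 × 746 = 16785 W
ω = 2π × 1746/60 = 182.8 rad/s
τ = P_out/ω = 16785/182.8 = 91.8 N·m

91.8 N·m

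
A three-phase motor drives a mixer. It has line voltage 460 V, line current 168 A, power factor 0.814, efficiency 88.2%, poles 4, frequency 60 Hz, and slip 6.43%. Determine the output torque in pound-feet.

402 lb·ft

P_in = √3·V·I·cosφ = 1.732 × 460 × 168 × 0.814 = 108953 W
P_out = η·P_in = 0.882 × 108953 = 96097 W
n_s = 120×60/4 = 1800 rpm; n = 1800×(1−0.0643) = 1684 rpm
ω = 2π×1684/60 = 176.3 rad/s
τ = P_out/ω = 96097/176.3 = 545.1 N·m
In lb·ft: 545.1/1.356 = 402 lb·ft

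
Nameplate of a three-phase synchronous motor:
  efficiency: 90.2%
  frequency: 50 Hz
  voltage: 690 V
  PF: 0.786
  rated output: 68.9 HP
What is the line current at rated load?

60.7 A

P_out = 68.9 × 746 = 51399 W
P_in = P_out / η = 51399 / 0.902 = 56983 W
I_L = P_in / (√3·V_L·cosφ) = 56983 / (1.732 × 690 × 0.786) = 60.7 A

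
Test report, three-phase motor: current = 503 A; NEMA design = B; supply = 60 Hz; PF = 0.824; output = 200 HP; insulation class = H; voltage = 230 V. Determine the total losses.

15900 W

P_in = √3·V·I·cosφ = 1.732×230×503×0.824 = 165109 W
P_out = 200×746 = 149200 W
Losses = P_in − P_out = 165109 − 149200 = 15909 W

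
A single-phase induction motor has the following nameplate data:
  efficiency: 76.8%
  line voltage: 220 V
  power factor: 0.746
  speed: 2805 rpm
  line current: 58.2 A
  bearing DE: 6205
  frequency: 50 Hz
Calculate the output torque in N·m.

P_in = V·I·cosφ = 220 × 58.2 × 0.746 = 9552 W
P_out = η·P_in = 0.768 × 9552 = 7336 W
n = 2805 rpm
ω = 2π×2805/60 = 293.7 rad/s
τ = P_out/ω = 7336/293.7 = 25 N·m

25 N·m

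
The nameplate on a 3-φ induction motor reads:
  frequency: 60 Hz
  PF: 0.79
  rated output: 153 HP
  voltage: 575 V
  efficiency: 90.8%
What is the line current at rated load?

160 A

P_out = 153 × 746 = 114138 W
P_in = P_out / η = 114138 / 0.908 = 125703 W
I_L = P_in / (√3·V_L·cosφ) = 125703 / (1.732 × 575 × 0.79) = 160 A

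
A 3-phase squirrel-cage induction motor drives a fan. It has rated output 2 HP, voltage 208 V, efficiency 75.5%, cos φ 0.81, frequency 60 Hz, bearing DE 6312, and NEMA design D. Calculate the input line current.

P_out = 2 × 746 = 1492 W
P_in = P_out / η = 1492 / 0.755 = 1976 W
I_L = P_in / (√3·V_L·cosφ) = 1976 / (1.732 × 208 × 0.81) = 6.77 A

6.77 A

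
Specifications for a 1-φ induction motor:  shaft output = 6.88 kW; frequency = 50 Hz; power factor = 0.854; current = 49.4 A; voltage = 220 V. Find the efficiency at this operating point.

74.1 %

P_out = 6.88 kW = 6880 W
P_in = V·I·cosφ = 220 × 49.4 × 0.854 = 9281 W
η = P_out / P_in = 6880 / 9281 = 0.741 = 74.1%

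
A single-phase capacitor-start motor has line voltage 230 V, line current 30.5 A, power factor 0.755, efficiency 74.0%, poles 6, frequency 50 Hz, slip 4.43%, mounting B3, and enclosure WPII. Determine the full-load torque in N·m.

39.2 N·m

P_in = V·I·cosφ = 230 × 30.5 × 0.755 = 5296 W
P_out = η·P_in = 0.74 × 5296 = 3919 W
n_s = 120×50/6 = 1000 rpm; n = 1000×(1−0.0443) = 956 rpm
ω = 2π×956/60 = 100.1 rad/s
τ = P_out/ω = 3919/100.1 = 39.2 N·m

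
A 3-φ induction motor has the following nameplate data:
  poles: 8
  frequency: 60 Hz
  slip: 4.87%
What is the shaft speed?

856 rpm

n_s = 120f/p = 120×60/8 = 900 rpm
n = n_s(1 − s) = 900 × (1 − 0.0487) = 856 rpm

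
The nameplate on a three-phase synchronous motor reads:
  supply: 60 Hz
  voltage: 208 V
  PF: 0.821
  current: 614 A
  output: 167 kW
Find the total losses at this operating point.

P_in = √3·V·I·cosφ = 1.732×208×614×0.821 = 181603 W
P_out = 167000 W
Losses = P_in − P_out = 181603 − 167000 = 14603 W

14600 W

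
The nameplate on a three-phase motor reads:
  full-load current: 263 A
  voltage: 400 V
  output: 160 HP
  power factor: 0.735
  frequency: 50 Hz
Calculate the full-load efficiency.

89.1 %

P_out = 160 × 746 = 119360 W
P_in = √3·V_L·I_L·cosφ = 1.732 × 400 × 263 × 0.735 = 133922 W
η = P_out / P_in = 119360 / 133922 = 0.891 = 89.1%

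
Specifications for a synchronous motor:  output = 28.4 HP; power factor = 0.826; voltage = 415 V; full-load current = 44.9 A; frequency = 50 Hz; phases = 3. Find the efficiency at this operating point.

79.5 %

P_out = 28.4 × 746 = 21186 W
P_in = √3·V_L·I_L·cosφ = 1.732 × 415 × 44.9 × 0.826 = 26658 W
η = P_out / P_in = 21186 / 26658 = 0.795 = 79.5%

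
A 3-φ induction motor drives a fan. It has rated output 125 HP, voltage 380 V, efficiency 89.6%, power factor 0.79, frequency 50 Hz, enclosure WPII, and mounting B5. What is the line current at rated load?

P_out = 125 × 746 = 93250 W
P_in = P_out / η = 93250 / 0.896 = 104074 W
I_L = P_in / (√3·V_L·cosφ) = 104074 / (1.732 × 380 × 0.79) = 200 A

200 A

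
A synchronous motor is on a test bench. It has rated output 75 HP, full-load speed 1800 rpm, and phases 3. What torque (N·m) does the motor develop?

297 N·m

P_out = 75 × 746 = 55950 W
ω = 2π × 1800/60 = 188.5 rad/s
τ = P_out/ω = 55950/188.5 = 297 N·m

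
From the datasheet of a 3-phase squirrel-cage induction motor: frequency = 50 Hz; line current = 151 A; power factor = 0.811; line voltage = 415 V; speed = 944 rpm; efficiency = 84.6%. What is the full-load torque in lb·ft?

P_in = √3·V·I·cosφ = 1.732 × 415 × 151 × 0.811 = 88023 W
P_out = η·P_in = 0.846 × 88023 = 74467 W
n = 944 rpm
ω = 2π×944/60 = 98.86 rad/s
τ = P_out/ω = 74467/98.86 = 753.3 N·m
In lb·ft: 753.3/1.356 = 556 lb·ft

556 lb·ft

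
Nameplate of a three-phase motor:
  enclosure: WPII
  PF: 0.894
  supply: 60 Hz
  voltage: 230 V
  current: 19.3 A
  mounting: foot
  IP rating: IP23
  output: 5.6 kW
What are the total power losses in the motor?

P_in = √3·V·I·cosφ = 1.732×230×19.3×0.894 = 6873 W
P_out = 5600 W
Losses = P_in − P_out = 6873 − 5600 = 1273 W

1270 W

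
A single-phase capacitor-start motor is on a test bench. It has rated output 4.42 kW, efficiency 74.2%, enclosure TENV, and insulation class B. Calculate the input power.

P_out = 4420 W
P_in = P_out/η = 4420/0.742 = 5957 W = 5.96 kW

5.96 kW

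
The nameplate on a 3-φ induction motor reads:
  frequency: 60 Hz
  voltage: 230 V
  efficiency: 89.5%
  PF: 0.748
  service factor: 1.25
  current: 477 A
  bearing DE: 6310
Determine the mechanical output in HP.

P_in = √3·V·I·cosφ = 1.732 × 230 × 477 × 0.748 = 142133 W
P_out = η·P_in = 0.895 × 142133 = 127209 W
= 127209/746 = 171 HP

171 HP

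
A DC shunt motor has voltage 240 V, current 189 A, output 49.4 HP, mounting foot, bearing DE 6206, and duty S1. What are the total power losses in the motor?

P_in = V·I = 240×189 = 45360 W
P_out = 49.4×746 = 36852 W
Losses = P_in − P_out = 45360 − 36852 = 8508 W

8.51 kW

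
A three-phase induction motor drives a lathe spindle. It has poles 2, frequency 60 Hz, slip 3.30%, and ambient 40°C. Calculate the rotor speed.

3481 rpm

n_s = 120f/p = 120×60/2 = 3600 rpm
n = n_s(1 − s) = 3600 × (1 − 0.033) = 3481 rpm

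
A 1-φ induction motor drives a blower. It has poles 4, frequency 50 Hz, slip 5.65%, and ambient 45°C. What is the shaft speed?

1415 rpm

n_s = 120f/p = 120×50/4 = 1500 rpm
n = n_s(1 − s) = 1500 × (1 − 0.0565) = 1415 rpm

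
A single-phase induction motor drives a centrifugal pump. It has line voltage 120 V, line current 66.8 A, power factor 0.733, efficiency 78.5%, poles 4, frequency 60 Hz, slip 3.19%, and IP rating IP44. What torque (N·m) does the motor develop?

25.3 N·m

P_in = V·I·cosφ = 120 × 66.8 × 0.733 = 5876 W
P_out = η·P_in = 0.785 × 5876 = 4613 W
n_s = 120×60/4 = 1800 rpm; n = 1800×(1−0.0319) = 1743 rpm
ω = 2π×1743/60 = 182.5 rad/s
τ = P_out/ω = 4613/182.5 = 25.3 N·m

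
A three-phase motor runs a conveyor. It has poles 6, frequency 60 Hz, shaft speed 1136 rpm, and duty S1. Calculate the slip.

5.33 %

n_s = 120f/p = 120×60/6 = 1200 rpm
s = (n_s − n)/n_s = (1200 − 1136)/1200 = 0.0533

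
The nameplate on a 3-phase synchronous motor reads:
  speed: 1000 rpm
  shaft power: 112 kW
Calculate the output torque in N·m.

ω = 2π × 1000/60 = 104.7 rad/s
τ = P/ω = 112000/104.7 = 1070 N·m

1070 N·m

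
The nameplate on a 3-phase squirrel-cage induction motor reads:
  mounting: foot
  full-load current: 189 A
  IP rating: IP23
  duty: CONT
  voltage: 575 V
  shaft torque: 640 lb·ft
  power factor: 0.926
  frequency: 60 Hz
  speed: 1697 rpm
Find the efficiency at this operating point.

88.5 %

τ = 640 lb·ft × 1.356 = 867.8 N·m
ω = 2π × 1697/60 = 177.7 rad/s; P_out = τω = 867.8 × 177.7 = 154208 W
P_in = √3·V_L·I_L·cosφ = 1.732 × 575 × 189 × 0.926 = 174296 W
η = P_out / P_in = 154208 / 174296 = 0.885 = 88.5%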